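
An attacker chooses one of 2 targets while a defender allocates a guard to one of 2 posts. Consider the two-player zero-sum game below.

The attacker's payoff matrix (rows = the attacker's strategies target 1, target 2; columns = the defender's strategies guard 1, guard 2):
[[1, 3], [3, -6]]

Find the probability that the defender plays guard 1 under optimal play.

9/11

Row minima are 1 and -6, so the attacker's maximin is 1; column maxima are 3 and 3, so the defender's minimax is 3. These differ, so the equilibrium is in mixed strategies.
Let the defender play guard 1 with probability q. The attacker is indifferent when q + 3(1−q) = 3q − 6(1−q), giving q = 9/11.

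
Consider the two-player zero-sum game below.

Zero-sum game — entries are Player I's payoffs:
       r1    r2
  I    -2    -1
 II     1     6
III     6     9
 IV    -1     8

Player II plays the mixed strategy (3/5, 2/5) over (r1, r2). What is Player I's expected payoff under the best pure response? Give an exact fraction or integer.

I: (-2)·(3/5) + (-1)·(2/5) = -8/5.
II: (1)·(3/5) + (6)·(2/5) = 3.
III: (6)·(3/5) + (9)·(2/5) = 36/5.
IV: (-1)·(3/5) + (8)·(2/5) = 13/5.
The best pure response is III with expected payoff 36/5.

36/5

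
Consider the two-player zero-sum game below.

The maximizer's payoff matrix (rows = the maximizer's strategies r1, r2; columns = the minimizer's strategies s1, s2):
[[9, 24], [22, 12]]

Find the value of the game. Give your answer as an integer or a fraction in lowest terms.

84/5

Row minima are 9 and 12, so the maximizer's maximin is 12; column maxima are 22 and 24, so the minimizer's minimax is 22. These differ, so the equilibrium is in mixed strategies.
Let the maximizer play r1 with probability p. The minimizer is indifferent when 9p + 22(1−p) = 24p + 12(1−p), giving p = 2/5.
Let the minimizer play s1 with probability q. The maximizer is indifferent when 9q + 24(1−q) = 22q + 12(1−q), giving q = 12/25.
The value is 9·(12/25) + (24)·(13/25) = 84/5.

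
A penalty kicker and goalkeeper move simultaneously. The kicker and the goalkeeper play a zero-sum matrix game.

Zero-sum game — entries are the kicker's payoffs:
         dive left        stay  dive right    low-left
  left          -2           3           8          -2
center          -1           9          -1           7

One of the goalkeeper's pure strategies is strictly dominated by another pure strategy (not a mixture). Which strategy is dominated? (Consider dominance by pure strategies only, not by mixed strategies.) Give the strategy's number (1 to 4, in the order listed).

The goalkeeper prefers columns that give the kicker less. Compare stay with dive left: -2 < 3, -1 < 9.
So dive left strictly dominates stay for the goalkeeper; stay is strictly dominated.

2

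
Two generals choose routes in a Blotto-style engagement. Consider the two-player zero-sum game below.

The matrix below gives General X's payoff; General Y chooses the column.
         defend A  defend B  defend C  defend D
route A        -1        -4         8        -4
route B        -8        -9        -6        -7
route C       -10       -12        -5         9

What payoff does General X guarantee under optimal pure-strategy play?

Row minima: -4, -9, -12 → General X's maximin is -4.
Column maxima: -1, -4, 8, 9 → General Y's minimax is -4.
They coincide at (route A, defend B), so the value is -4.

-4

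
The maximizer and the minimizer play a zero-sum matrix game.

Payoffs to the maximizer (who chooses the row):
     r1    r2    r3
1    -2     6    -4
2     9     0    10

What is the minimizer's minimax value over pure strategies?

6

The worst case (largest entry) in each column is r1: 9, r2: 6, r3: 10.
The best (smallest) of these is 6.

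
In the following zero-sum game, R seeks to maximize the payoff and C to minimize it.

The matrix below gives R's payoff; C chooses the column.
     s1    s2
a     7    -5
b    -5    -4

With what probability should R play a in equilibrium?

Row minima are -5 and -5, so R's maximin is -5; column maxima are 7 and -4, so C's minimax is -4. These differ, so the equilibrium is in mixed strategies.
Let R play a with probability p. C is indifferent when 7p − 5(1−p) = −5p − 4(1−p), giving p = 1/13.

1/13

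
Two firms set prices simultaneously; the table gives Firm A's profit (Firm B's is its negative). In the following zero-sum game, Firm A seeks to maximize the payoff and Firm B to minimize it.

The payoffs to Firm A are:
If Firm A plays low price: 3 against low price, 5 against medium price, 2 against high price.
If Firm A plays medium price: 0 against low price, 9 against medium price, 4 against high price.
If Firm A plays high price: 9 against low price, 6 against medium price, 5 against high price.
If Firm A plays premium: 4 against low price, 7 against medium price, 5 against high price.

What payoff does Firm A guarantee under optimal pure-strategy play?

5

Row minima: 2, 0, 5, 4 → Firm A's maximin is 5.
Column maxima: 9, 9, 5 → Firm B's minimax is 5.
They coincide at (high price, high price), so the value is 5.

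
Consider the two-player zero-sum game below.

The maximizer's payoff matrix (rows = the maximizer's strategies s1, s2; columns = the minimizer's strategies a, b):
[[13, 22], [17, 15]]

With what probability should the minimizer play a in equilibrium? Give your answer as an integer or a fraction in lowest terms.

7/11

Row minima are 13 and 15, so the maximizer's maximin is 15; column maxima are 17 and 22, so the minimizer's minimax is 17. These differ, so the equilibrium is in mixed strategies.
Let the minimizer play a with probability q. The maximizer is indifferent when 13q + 22(1−q) = 17q + 15(1−q), giving q = 7/11.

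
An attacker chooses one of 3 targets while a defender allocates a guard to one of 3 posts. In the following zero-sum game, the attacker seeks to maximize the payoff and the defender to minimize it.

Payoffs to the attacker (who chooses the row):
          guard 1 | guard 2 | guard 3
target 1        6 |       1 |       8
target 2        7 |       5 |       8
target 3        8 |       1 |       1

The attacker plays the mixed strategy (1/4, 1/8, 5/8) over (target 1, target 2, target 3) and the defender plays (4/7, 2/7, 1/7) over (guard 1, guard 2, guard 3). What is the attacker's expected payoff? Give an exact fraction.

Against (4/7, 2/7, 1/7), each row's expected payoff is target 1: 34/7; target 2: 46/7; target 3: 5.
Taking the (1/4, 1/8, 5/8)-weighted average: (1/4)·(34/7) + (1/8)·(46/7) + (5/8)·(5) = 289/56.

289/56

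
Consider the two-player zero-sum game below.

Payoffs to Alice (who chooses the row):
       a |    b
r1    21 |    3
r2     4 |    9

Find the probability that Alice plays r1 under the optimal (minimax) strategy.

5/23

Row minima are 3 and 4, so Alice's maximin is 4; column maxima are 21 and 9, so Bob's minimax is 9. These differ, so the equilibrium is in mixed strategies.
Let Alice play r1 with probability p. Bob is indifferent when 21p + 4(1−p) = 3p + 9(1−p), giving p = 5/23.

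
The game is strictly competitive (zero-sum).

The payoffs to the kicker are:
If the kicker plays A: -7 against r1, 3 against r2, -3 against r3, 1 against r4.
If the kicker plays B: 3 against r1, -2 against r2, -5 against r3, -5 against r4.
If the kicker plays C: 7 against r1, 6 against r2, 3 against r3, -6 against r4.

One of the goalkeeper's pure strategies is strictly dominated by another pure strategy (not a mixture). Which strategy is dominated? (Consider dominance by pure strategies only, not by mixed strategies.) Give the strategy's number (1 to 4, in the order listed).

The goalkeeper prefers columns that give the kicker less. Compare r2 with r3: -3 < 3, -5 < -2, 3 < 6.
So r3 strictly dominates r2 for the goalkeeper; r2 is strictly dominated.

2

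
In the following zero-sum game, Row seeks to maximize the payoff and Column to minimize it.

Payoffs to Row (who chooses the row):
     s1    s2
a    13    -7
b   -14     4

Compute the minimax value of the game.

Row minima are -7 and -14, so Row's maximin is -7; column maxima are 13 and 4, so Column's minimax is 4. These differ, so the equilibrium is in mixed strategies.
Let Row play a with probability p. Column is indifferent when 13p − 14(1−p) = −7p + 4(1−p), giving p = 9/19.
Let Column play s1 with probability q. Row is indifferent when 13q − 7(1−q) = −14q + 4(1−q), giving q = 11/38.
The value is 13·(11/38) + (-7)·(27/38) = -23/19.

-23/19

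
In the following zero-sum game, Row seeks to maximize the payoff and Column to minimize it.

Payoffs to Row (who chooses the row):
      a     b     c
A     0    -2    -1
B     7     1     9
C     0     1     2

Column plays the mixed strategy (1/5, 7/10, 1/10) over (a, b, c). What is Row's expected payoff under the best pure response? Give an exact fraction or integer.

A: (0)·(1/5) + (-2)·(7/10) + (-1)·(1/10) = -3/2.
B: (7)·(1/5) + (1)·(7/10) + (9)·(1/10) = 3.
C: (0)·(1/5) + (1)·(7/10) + (2)·(1/10) = 9/10.
The best pure response is B with expected payoff 3.

3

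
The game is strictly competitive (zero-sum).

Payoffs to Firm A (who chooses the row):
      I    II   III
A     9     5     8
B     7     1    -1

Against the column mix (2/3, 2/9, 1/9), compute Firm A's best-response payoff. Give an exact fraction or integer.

A: (9)·(2/3) + (5)·(2/9) + (8)·(1/9) = 8.
B: (7)·(2/3) + (1)·(2/9) + (-1)·(1/9) = 43/9.
The best pure response is A with expected payoff 8.

8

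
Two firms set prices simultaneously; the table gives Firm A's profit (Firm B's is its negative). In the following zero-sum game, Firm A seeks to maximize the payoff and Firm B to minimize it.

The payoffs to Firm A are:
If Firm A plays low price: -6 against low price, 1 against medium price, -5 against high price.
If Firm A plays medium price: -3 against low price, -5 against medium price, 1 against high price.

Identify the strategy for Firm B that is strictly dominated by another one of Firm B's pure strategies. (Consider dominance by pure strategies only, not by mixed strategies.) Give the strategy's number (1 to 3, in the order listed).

3

Firm B prefers columns that give Firm A less. Compare high price with low price: -6 < -5, -3 < 1.
So low price strictly dominates high price for Firm B; high price is strictly dominated.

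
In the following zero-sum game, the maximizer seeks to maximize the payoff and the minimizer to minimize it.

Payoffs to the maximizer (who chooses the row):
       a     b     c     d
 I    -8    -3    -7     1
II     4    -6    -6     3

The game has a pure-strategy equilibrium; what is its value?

Row minima: -8, -6 → the maximizer's maximin is -6.
Column maxima: 4, -3, -6, 3 → the minimizer's minimax is -6.
They coincide at (II, c), so the value is -6.

-6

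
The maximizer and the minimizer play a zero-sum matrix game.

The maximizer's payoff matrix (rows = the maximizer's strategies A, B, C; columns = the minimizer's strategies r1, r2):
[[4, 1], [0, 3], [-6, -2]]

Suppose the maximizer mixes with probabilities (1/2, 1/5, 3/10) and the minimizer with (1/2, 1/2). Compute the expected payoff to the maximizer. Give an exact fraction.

Against (1/2, 1/2), each row's expected payoff is A: 5/2; B: 3/2; C: -4.
Taking the (1/2, 1/5, 3/10)-weighted average: (1/2)·(5/2) + (1/5)·(3/2) + (3/10)·(-4) = 7/20.

7/20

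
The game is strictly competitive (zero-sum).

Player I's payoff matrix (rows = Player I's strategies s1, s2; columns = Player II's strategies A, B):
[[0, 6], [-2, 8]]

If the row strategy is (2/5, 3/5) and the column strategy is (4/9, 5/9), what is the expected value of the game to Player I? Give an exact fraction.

52/15

Against (4/9, 5/9), each row's expected payoff is s1: 10/3; s2: 32/9.
Taking the (2/5, 3/5)-weighted average: (2/5)·(10/3) + (3/5)·(32/9) = 52/15.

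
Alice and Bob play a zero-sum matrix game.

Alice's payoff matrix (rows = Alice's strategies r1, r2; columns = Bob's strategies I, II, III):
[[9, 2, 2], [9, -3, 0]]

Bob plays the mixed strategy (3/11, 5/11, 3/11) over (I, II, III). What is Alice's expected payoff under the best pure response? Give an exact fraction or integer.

43/11

r1: (9)·(3/11) + (2)·(5/11) + (2)·(3/11) = 43/11.
r2: (9)·(3/11) + (-3)·(5/11) + (0)·(3/11) = 12/11.
The best pure response is r1 with expected payoff 43/11.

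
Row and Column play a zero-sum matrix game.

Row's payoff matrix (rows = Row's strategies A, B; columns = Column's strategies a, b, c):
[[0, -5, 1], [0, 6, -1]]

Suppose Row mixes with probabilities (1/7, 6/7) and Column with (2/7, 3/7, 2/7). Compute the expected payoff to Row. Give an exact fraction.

83/49

Against (2/7, 3/7, 2/7), each row's expected payoff is A: -13/7; B: 16/7.
Taking the (1/7, 6/7)-weighted average: (1/7)·(-13/7) + (6/7)·(16/7) = 83/49.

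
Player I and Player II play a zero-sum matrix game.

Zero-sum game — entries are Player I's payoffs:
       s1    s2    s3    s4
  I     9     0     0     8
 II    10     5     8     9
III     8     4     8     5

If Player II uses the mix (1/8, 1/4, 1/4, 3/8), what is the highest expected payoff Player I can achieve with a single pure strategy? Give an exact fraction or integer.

I: (9)·(1/8) + (0)·(1/4) + (0)·(1/4) + (8)·(3/8) = 33/8.
II: (10)·(1/8) + (5)·(1/4) + (8)·(1/4) + (9)·(3/8) = 63/8.
III: (8)·(1/8) + (4)·(1/4) + (8)·(1/4) + (5)·(3/8) = 47/8.
The best pure response is II with expected payoff 63/8.

63/8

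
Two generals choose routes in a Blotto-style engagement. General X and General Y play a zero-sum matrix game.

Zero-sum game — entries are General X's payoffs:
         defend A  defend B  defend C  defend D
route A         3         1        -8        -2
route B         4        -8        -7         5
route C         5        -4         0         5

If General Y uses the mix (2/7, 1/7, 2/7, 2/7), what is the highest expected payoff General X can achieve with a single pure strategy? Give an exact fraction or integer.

16/7

route A: (3)·(2/7) + (1)·(1/7) + (-8)·(2/7) + (-2)·(2/7) = -13/7.
route B: (4)·(2/7) + (-8)·(1/7) + (-7)·(2/7) + (5)·(2/7) = -4/7.
route C: (5)·(2/7) + (-4)·(1/7) + (0)·(2/7) + (5)·(2/7) = 16/7.
The best pure response is route C with expected payoff 16/7.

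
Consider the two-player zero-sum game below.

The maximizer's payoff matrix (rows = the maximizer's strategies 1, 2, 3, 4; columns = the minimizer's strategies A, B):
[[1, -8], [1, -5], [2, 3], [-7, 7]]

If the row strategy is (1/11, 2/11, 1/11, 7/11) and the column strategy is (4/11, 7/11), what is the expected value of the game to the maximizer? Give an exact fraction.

62/121

Against (4/11, 7/11), each row's expected payoff is 1: -52/11; 2: -31/11; 3: 29/11; 4: 21/11.
Taking the (1/11, 2/11, 1/11, 7/11)-weighted average: (1/11)·(-52/11) + (2/11)·(-31/11) + (1/11)·(29/11) + (7/11)·(21/11) = 62/121.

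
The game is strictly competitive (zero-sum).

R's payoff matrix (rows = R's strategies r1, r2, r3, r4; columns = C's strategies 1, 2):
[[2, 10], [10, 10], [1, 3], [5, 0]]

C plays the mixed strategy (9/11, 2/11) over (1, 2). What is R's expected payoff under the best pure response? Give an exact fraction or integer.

r1: (2)·(9/11) + (10)·(2/11) = 38/11.
r2: (10)·(9/11) + (10)·(2/11) = 10.
r3: (1)·(9/11) + (3)·(2/11) = 15/11.
r4: (5)·(9/11) + (0)·(2/11) = 45/11.
The best pure response is r2 with expected payoff 10.

10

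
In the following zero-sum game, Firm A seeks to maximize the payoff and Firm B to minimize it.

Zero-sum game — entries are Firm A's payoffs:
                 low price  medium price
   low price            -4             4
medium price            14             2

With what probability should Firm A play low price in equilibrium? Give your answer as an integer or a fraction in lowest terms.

Row minima are -4 and 2, so Firm A's maximin is 2; column maxima are 14 and 4, so Firm B's minimax is 4. These differ, so the equilibrium is in mixed strategies.
Let Firm A play low price with probability p. Firm B is indifferent when −4p + 14(1−p) = 4p + 2(1−p), giving p = 3/5.

3/5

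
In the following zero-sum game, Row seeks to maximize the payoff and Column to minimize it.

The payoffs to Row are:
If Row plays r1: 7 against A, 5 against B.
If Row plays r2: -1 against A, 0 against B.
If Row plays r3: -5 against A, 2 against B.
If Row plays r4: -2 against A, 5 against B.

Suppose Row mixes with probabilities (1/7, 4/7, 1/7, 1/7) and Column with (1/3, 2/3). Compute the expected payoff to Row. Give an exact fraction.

20/21

Against (1/3, 2/3), each row's expected payoff is r1: 17/3; r2: -1/3; r3: -1/3; r4: 8/3.
Taking the (1/7, 4/7, 1/7, 1/7)-weighted average: (1/7)·(17/3) + (4/7)·(-1/3) + (1/7)·(-1/3) + (1/7)·(8/3) = 20/21.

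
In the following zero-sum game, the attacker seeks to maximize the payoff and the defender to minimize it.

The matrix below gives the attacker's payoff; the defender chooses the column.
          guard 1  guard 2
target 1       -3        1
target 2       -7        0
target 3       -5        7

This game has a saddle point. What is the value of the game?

Row minima: -3, -7, -5 → the attacker's maximin is -3.
Column maxima: -3, 7 → the defender's minimax is -3.
They coincide at (target 1, guard 1), so the value is -3.

-3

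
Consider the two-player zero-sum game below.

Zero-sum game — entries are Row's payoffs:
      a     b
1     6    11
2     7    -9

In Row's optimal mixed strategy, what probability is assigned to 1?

16/21

Row minima are 6 and -9, so Row's maximin is 6; column maxima are 7 and 11, so Column's minimax is 7. These differ, so the equilibrium is in mixed strategies.
Let Row play 1 with probability p. Column is indifferent when 6p + 7(1−p) = 11p − 9(1−p), giving p = 16/21.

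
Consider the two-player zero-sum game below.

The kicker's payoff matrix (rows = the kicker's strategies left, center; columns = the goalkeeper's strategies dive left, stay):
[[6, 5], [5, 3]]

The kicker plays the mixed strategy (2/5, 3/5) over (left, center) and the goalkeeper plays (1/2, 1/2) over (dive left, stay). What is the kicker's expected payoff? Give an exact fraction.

Against (1/2, 1/2), each row's expected payoff is left: 11/2; center: 4.
Taking the (2/5, 3/5)-weighted average: (2/5)·(11/2) + (3/5)·(4) = 23/5.

23/5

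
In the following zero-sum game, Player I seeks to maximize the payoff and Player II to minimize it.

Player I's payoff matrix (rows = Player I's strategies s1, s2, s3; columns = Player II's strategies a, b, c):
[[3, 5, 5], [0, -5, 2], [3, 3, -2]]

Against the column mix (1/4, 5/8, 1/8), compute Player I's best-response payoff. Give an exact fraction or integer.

9/2

s1: (3)·(1/4) + (5)·(5/8) + (5)·(1/8) = 9/2.
s2: (0)·(1/4) + (-5)·(5/8) + (2)·(1/8) = -23/8.
s3: (3)·(1/4) + (3)·(5/8) + (-2)·(1/8) = 19/8.
The best pure response is s1 with expected payoff 9/2.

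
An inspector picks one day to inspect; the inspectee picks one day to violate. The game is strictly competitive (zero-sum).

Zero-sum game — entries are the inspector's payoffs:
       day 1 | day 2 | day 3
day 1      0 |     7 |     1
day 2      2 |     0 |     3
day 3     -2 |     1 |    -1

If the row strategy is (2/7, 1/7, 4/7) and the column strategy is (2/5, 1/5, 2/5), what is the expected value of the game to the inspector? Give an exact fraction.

8/35

Against (2/5, 1/5, 2/5), each row's expected payoff is day 1: 9/5; day 2: 2; day 3: -1.
Taking the (2/7, 1/7, 4/7)-weighted average: (2/7)·(9/5) + (1/7)·(2) + (4/7)·(-1) = 8/35.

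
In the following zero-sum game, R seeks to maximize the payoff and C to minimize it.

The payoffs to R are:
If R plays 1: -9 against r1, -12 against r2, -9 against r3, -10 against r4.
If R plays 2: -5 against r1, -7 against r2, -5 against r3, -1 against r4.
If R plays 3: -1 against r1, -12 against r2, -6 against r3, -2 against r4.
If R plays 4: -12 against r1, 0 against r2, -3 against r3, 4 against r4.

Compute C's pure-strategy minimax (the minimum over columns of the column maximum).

-3

The worst case (largest entry) in each column is r1: -1, r2: 0, r3: -3, r4: 4.
The best (smallest) of these is -3.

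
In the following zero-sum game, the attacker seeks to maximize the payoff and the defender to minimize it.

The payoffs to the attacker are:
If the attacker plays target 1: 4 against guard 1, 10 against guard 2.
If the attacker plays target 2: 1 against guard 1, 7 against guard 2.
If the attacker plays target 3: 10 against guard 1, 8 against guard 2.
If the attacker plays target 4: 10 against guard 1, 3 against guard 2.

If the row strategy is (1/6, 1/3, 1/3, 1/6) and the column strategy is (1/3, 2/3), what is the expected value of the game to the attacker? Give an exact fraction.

Against (1/3, 2/3), each row's expected payoff is target 1: 8; target 2: 5; target 3: 26/3; target 4: 16/3.
Taking the (1/6, 1/3, 1/3, 1/6)-weighted average: (1/6)·(8) + (1/3)·(5) + (1/3)·(26/3) + (1/6)·(16/3) = 61/9.

61/9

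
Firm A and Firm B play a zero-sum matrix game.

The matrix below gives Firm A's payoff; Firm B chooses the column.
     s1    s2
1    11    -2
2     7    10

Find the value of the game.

Row minima are -2 and 7, so Firm A's maximin is 7; column maxima are 11 and 10, so Firm B's minimax is 10. These differ, so the equilibrium is in mixed strategies.
Let Firm A play 1 with probability p. Firm B is indifferent when 11p + 7(1−p) = −2p + 10(1−p), giving p = 3/16.
Let Firm B play s1 with probability q. Firm A is indifferent when 11q − 2(1−q) = 7q + 10(1−q), giving q = 3/4.
The value is 11·(3/4) + (-2)·(1/4) = 31/4.

31/4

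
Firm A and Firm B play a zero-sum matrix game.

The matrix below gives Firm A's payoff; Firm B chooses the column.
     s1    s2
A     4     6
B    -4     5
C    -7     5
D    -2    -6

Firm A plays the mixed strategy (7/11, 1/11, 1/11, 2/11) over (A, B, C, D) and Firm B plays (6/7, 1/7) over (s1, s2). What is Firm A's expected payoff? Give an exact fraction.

118/77

Against (6/7, 1/7), each row's expected payoff is A: 30/7; B: -19/7; C: -37/7; D: -18/7.
Taking the (7/11, 1/11, 1/11, 2/11)-weighted average: (7/11)·(30/7) + (1/11)·(-19/7) + (1/11)·(-37/7) + (2/11)·(-18/7) = 118/77.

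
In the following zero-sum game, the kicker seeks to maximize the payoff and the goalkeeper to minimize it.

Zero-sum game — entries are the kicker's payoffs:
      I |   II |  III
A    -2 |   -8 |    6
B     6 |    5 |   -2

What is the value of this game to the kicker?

Column I is strictly dominated by II for the goalkeeper (it gives the kicker more in every row).
The remaining 2×2 game on (A, B) × (II, III) has no saddle point. Let the kicker play A with probability p; indifference gives −8p + 5(1−p) = 6p − 2(1−p), so p = 1/3.
Similarly the goalkeeper's optimal q on II is 8/21, and the value is -8·(8/21) + (6)·(13/21) = 2/3.

2/3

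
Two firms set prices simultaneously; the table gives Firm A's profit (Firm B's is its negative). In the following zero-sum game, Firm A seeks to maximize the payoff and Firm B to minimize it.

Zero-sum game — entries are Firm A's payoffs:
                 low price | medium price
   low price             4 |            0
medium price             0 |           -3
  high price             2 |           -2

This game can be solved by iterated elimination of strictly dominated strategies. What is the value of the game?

Row high price is strictly dominated by row low price (4>2, 0>-2); eliminate high price.
Row medium price is strictly dominated by row low price (4>0, 0>-3); eliminate medium price.
Column low price is strictly dominated by medium price for Firm B (0<4); eliminate low price.
Only (low price, medium price) remains, with payoff 0.

0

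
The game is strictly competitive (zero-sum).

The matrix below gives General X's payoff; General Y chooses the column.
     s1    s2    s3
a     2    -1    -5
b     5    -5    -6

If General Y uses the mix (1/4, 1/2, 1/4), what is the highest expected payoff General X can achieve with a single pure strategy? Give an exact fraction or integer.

a: (2)·(1/4) + (-1)·(1/2) + (-5)·(1/4) = -5/4.
b: (5)·(1/4) + (-5)·(1/2) + (-6)·(1/4) = -11/4.
The best pure response is a with expected payoff -5/4.

-5/4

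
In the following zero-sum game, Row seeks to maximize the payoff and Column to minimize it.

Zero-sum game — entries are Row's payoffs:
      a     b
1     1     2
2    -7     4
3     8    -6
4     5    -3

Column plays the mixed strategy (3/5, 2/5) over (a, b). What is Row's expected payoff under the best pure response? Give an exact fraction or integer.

12/5

1: (1)·(3/5) + (2)·(2/5) = 7/5.
2: (-7)·(3/5) + (4)·(2/5) = -13/5.
3: (8)·(3/5) + (-6)·(2/5) = 12/5.
4: (5)·(3/5) + (-3)·(2/5) = 9/5.
The best pure response is 3 with expected payoff 12/5.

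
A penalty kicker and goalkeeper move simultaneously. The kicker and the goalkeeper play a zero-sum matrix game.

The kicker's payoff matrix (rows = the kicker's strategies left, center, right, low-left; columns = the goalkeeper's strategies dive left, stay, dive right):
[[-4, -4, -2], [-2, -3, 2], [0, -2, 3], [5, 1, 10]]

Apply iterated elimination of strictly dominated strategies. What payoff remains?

Row center is strictly dominated by row right (0>-2, -2>-3, 3>2); eliminate center.
Column dive right is strictly dominated by dive left for the goalkeeper (-4<-2, 0<3, 5<10); eliminate dive right.
Row right is strictly dominated by row low-left (5>0, 1>-2); eliminate right.
Row left is strictly dominated by row low-left (5>-4, 1>-4); eliminate left.
Column dive left is strictly dominated by stay for the goalkeeper (1<5); eliminate dive left.
Only (low-left, stay) remains, with payoff 1.

1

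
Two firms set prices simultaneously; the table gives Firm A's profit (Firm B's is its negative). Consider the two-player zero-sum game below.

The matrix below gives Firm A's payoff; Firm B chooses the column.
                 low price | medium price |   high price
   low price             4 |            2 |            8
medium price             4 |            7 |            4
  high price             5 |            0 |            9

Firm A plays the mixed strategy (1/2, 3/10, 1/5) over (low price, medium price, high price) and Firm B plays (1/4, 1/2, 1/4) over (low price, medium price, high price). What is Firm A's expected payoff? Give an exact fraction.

87/20

Against (1/4, 1/2, 1/4), each row's expected payoff is low price: 4; medium price: 11/2; high price: 7/2.
Taking the (1/2, 3/10, 1/5)-weighted average: (1/2)·(4) + (3/10)·(11/2) + (1/5)·(7/2) = 87/20.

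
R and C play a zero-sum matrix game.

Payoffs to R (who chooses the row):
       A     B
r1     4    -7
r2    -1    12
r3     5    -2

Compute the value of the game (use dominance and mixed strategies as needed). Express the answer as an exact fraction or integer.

Row r1 is strictly dominated by row r3, so R never plays it.
The remaining 2×2 game on (r2, r3) × (A, B) has no saddle point. Let R play r2 with probability p; indifference gives −p + 5(1−p) = 12p − 2(1−p), so p = 7/20.
Similarly C's optimal q on A is 7/10, and the value is -1·(7/10) + (12)·(3/10) = 29/10.

29/10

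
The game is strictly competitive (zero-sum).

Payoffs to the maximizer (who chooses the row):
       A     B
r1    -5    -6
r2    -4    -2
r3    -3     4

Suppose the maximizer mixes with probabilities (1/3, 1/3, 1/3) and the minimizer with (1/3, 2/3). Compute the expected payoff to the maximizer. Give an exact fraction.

Against (1/3, 2/3), each row's expected payoff is r1: -17/3; r2: -8/3; r3: 5/3.
Taking the (1/3, 1/3, 1/3)-weighted average: (1/3)·(-17/3) + (1/3)·(-8/3) + (1/3)·(5/3) = -20/9.

-20/9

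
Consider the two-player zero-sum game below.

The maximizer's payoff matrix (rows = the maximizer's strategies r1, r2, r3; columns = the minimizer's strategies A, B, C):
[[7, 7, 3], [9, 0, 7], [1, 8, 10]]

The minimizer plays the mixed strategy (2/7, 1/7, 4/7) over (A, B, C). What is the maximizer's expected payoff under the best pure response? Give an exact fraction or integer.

r1: (7)·(2/7) + (7)·(1/7) + (3)·(4/7) = 33/7.
r2: (9)·(2/7) + (0)·(1/7) + (7)·(4/7) = 46/7.
r3: (1)·(2/7) + (8)·(1/7) + (10)·(4/7) = 50/7.
The best pure response is r3 with expected payoff 50/7.

50/7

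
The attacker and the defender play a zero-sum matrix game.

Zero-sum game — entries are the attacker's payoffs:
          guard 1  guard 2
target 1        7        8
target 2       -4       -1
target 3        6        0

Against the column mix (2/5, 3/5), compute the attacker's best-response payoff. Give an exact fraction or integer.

38/5

target 1: (7)·(2/5) + (8)·(3/5) = 38/5.
target 2: (-4)·(2/5) + (-1)·(3/5) = -11/5.
target 3: (6)·(2/5) + (0)·(3/5) = 12/5.
The best pure response is target 1 with expected payoff 38/5.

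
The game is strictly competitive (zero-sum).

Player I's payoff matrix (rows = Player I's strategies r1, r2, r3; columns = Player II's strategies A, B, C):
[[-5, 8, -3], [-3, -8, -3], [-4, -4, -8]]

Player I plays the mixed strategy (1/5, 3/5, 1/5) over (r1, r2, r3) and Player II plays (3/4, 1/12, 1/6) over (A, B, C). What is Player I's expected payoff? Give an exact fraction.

-37/10

Against (3/4, 1/12, 1/6), each row's expected payoff is r1: -43/12; r2: -41/12; r3: -14/3.
Taking the (1/5, 3/5, 1/5)-weighted average: (1/5)·(-43/12) + (3/5)·(-41/12) + (1/5)·(-14/3) = -37/10.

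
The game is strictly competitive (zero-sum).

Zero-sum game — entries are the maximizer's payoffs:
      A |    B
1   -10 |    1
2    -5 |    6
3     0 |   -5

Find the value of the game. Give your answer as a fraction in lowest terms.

Row 1 is strictly dominated by row 2, so the maximizer never plays it.
The remaining 2×2 game on (2, 3) × (A, B) has no saddle point. Let the maximizer play 2 with probability p; indifference gives −5p = 6p − 5(1−p), so p = 5/16.
Similarly the minimizer's optimal q on A is 11/16, and the value is -5·(11/16) + (6)·(5/16) = -25/16.

-25/16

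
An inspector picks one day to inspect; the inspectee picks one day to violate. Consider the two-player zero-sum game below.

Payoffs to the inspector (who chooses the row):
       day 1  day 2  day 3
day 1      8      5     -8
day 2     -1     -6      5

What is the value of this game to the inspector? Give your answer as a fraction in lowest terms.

Column day 1 is strictly dominated by day 2 for the inspectee (it gives the inspector more in every row).
The remaining 2×2 game on (day 1, day 2) × (day 2, day 3) has no saddle point. Let the inspector play day 1 with probability p; indifference gives 5p − 6(1−p) = −8p + 5(1−p), so p = 11/24.
Similarly the inspectee's optimal q on day 2 is 13/24, and the value is 5·(13/24) + (-8)·(11/24) = -23/24.

-23/24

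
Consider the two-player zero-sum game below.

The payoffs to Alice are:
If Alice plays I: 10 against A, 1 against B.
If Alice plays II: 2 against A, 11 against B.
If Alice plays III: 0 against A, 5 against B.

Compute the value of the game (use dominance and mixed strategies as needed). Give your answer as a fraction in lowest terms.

6

Row III is strictly dominated by row II, so Alice never plays it.
The remaining 2×2 game on (I, II) × (A, B) has no saddle point. Let Alice play I with probability p; indifference gives 10p + 2(1−p) = p + 11(1−p), so p = 1/2.
Similarly Bob's optimal q on A is 5/9, and the value is 10·(5/9) + (1)·(4/9) = 6.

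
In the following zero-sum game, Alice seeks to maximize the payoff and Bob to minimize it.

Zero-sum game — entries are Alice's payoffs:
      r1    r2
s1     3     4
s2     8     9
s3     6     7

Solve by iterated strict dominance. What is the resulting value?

8

Column r2 is strictly dominated by r1 for Bob (3<4, 8<9, 6<7); eliminate r2.
Row s1 is strictly dominated by row s2 (8>3); eliminate s1.
Row s3 is strictly dominated by row s2 (8>6); eliminate s3.
Only (s2, r1) remains, with payoff 8.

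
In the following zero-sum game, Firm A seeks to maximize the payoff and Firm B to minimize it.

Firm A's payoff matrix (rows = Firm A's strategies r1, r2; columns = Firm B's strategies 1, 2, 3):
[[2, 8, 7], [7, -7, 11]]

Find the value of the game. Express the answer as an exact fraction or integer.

7/2

Column 3 is strictly dominated by 1 for Firm B (it gives Firm A more in every row).
The remaining 2×2 game on (r1, r2) × (1, 2) has no saddle point. Let Firm A play r1 with probability p; indifference gives 2p + 7(1−p) = 8p − 7(1−p), so p = 7/10.
Similarly Firm B's optimal q on 1 is 3/4, and the value is 2·(3/4) + (8)·(1/4) = 7/2.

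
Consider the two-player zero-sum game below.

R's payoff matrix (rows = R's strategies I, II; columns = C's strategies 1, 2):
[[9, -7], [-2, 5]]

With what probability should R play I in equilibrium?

7/23

Row minima are -7 and -2, so R's maximin is -2; column maxima are 9 and 5, so C's minimax is 5. These differ, so the equilibrium is in mixed strategies.
Let R play I with probability p. C is indifferent when 9p − 2(1−p) = −7p + 5(1−p), giving p = 7/23.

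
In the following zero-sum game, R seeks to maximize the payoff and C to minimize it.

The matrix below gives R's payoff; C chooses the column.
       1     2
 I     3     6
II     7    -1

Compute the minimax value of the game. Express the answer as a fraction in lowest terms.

45/11

Row minima are 3 and -1, so R's maximin is 3; column maxima are 7 and 6, so C's minimax is 6. These differ, so the equilibrium is in mixed strategies.
Let R play I with probability p. C is indifferent when 3p + 7(1−p) = 6p − (1−p), giving p = 8/11.
Let C play 1 with probability q. R is indifferent when 3q + 6(1−q) = 7q − (1−q), giving q = 7/11.
The value is 3·(7/11) + (6)·(4/11) = 45/11.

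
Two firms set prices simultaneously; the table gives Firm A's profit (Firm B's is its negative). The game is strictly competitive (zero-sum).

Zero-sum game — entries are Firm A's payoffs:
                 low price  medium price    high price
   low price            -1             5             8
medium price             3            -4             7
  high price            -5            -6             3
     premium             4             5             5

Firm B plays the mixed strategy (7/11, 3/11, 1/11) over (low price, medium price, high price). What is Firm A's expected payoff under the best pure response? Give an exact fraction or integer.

low price: (-1)·(7/11) + (5)·(3/11) + (8)·(1/11) = 16/11.
medium price: (3)·(7/11) + (-4)·(3/11) + (7)·(1/11) = 16/11.
high price: (-5)·(7/11) + (-6)·(3/11) + (3)·(1/11) = -50/11.
premium: (4)·(7/11) + (5)·(3/11) + (5)·(1/11) = 48/11.
The best pure response is premium with expected payoff 48/11.

48/11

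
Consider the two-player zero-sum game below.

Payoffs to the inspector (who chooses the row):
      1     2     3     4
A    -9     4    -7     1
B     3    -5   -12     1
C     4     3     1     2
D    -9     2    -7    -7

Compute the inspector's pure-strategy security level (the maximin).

1

The worst-case payoff for each row is A: -9, B: -12, C: 1, D: -9.
The best of these is 1.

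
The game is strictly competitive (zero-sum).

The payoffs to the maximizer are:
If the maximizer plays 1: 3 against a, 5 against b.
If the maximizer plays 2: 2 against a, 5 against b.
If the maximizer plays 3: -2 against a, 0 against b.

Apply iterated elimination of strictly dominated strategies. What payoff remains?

3

Row 3 is strictly dominated by row 1 (3>-2, 5>0); eliminate 3.
Column b is strictly dominated by a for the minimizer (3<5, 2<5); eliminate b.
Row 2 is strictly dominated by row 1 (3>2); eliminate 2.
Only (1, a) remains, with payoff 3.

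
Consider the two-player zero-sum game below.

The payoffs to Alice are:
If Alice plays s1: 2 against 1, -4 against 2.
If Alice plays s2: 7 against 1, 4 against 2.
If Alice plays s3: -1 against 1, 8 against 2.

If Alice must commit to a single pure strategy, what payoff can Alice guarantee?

The worst-case payoff for each row is s1: -4, s2: 4, s3: -1.
The best of these is 4.

4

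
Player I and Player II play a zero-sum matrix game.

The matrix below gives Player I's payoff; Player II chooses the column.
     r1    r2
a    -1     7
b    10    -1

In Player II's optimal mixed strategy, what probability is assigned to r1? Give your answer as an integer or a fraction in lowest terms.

8/19

Row minima are -1 and -1, so Player I's maximin is -1; column maxima are 10 and 7, so Player II's minimax is 7. These differ, so the equilibrium is in mixed strategies.
Let Player II play r1 with probability q. Player I is indifferent when −q + 7(1−q) = 10q − (1−q), giving q = 8/19.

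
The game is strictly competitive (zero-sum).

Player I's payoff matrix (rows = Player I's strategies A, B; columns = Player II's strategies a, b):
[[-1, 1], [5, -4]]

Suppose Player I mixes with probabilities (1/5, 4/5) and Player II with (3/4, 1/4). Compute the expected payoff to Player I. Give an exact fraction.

Against (3/4, 1/4), each row's expected payoff is A: -1/2; B: 11/4.
Taking the (1/5, 4/5)-weighted average: (1/5)·(-1/2) + (4/5)·(11/4) = 21/10.

21/10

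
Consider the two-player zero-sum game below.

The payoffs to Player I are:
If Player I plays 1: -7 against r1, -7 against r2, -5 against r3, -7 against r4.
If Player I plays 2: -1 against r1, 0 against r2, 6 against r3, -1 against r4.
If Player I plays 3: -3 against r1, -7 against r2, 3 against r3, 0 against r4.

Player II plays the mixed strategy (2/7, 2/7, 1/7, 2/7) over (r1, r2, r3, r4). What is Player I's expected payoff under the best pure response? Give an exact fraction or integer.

1: (-7)·(2/7) + (-7)·(2/7) + (-5)·(1/7) + (-7)·(2/7) = -47/7.
2: (-1)·(2/7) + (0)·(2/7) + (6)·(1/7) + (-1)·(2/7) = 2/7.
3: (-3)·(2/7) + (-7)·(2/7) + (3)·(1/7) + (0)·(2/7) = -17/7.
The best pure response is 2 with expected payoff 2/7.

2/7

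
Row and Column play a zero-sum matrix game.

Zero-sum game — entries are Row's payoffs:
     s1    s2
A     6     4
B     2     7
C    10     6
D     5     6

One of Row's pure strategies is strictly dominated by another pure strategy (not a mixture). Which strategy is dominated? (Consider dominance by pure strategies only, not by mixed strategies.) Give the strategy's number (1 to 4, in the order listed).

1

Compare A with C: 10 > 6, 6 > 4.
So C strictly dominates A for Row; A is strictly dominated.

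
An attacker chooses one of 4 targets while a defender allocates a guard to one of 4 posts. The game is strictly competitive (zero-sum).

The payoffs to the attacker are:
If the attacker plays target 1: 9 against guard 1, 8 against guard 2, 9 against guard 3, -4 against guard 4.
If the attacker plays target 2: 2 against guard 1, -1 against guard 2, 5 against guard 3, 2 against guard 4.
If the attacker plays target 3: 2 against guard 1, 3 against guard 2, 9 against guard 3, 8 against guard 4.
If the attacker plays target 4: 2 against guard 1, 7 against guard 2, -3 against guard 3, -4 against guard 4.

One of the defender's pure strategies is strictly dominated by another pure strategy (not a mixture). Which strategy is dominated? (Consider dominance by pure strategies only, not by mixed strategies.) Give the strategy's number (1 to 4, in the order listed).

The defender prefers columns that give the attacker less. Compare guard 3 with guard 4: -4 < 9, 2 < 5, 8 < 9, -4 < -3.
So guard 4 strictly dominates guard 3 for the defender; guard 3 is strictly dominated.

3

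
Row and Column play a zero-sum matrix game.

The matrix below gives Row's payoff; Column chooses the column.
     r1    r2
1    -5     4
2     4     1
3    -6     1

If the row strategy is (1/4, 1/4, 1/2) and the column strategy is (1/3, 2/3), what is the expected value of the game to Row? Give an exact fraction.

1/12

Against (1/3, 2/3), each row's expected payoff is 1: 1; 2: 2; 3: -4/3.
Taking the (1/4, 1/4, 1/2)-weighted average: (1/4)·(1) + (1/4)·(2) + (1/2)·(-4/3) = 1/12.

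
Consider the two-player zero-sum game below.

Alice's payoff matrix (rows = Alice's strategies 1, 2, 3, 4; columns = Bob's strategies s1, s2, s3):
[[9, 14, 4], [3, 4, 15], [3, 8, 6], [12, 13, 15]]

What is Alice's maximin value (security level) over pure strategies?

The worst-case payoff for each row is 1: 4, 2: 3, 3: 3, 4: 12.
The best of these is 12.

12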